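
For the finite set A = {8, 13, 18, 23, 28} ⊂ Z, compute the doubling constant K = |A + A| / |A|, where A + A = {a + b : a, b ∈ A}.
K = |A + A| / |A| = 9/5

Enumerate A + A = {a + b : a, b ∈ A}. With |A| = 5, there are |A|^2 = 25 ordered sum pairs; collecting distinct values, A + A = {16, 21, 26, 31, 36, 41, 46, 51, 56}, so |A + A| = 9. Thus K = 9/5. Here |A + A| = 2|A| − 1 = 9, the minimum possible — so K = 9/5 is minimal, which holds iff A is an arithmetic progression.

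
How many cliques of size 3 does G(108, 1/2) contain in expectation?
E[# K_3] = C(108, 3) · (1/2)^C(3, 2) = 204156 / 2^3 = 51039/2 = 25519.5

For each 3-subset S of vertices (there are C(108, 3) = 204156 such S), let X_S = 1 if S induces a K_3 (all C(3, 2) = 3 edges present). Then P(X_S = 1) = (1/2)^3 = 1/8. By linearity of expectation, E[# K_3] = C(108, 3) · (1/2)^3 = 204156 / 8 = 51039/2 = 25519.5.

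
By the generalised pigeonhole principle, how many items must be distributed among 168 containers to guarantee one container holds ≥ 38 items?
n = (38 − 1)·168 + 1 = 6217

By the generalised pigeonhole principle, to guarantee some box contains ≥ r objects we need more than (r − 1) · k objects total. Threshold: n = (r − 1) · k + 1. With r = 38 and k = 168: n = 37 · 168 + 1 = 6216 + 1 = 6217. For n = 6216 = 37 · 168, we can put exactly 37 objects in every box, avoiding 38 in any single one — so 6217 is tight.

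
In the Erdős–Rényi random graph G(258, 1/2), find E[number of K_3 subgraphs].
E[# K_3] = C(258, 3) · (1/2)^C(3, 2) = 2829056 / 2^3 = 353632

For each 3-subset S of vertices (there are C(258, 3) = 2829056 such S), let X_S = 1 if S induces a K_3 (all C(3, 2) = 3 edges present). Then P(X_S = 1) = (1/2)^3 = 1/8. By linearity of expectation, E[# K_3] = C(258, 3) · (1/2)^3 = 2829056 / 8 = 353632.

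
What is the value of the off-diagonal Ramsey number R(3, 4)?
R(3, 4) = 9

Lower bound: an explicit 2-colouring of K_{8} (typically a Paley-type or other structured construction) avoids a red K_3 and a blue K_4, showing R(3, 4) > 8.
Upper bound: the Erdős–Szekeres recurrence R(r, t') ≤ R(r−1, t') + R(r, t'−1) (with the −1 refinement when both summands are even) yields R(3, 4) ≤ 9.
Hence R(3, 4) = 9.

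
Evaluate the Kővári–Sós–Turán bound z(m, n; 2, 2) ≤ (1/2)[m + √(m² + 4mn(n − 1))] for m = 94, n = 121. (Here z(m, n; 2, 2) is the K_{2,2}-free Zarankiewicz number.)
z(94, 121; 2, 2) ≤ (1/2)[94 + √(94² + 4·94·121·120)] = (1/2)[94 + √5468356] = 1216.2258

Kővári–Sós–Turán: let r_1, ..., r_94 be the row sums and z = Σ r_i the total number of 1s. Each pair of columns can share at most one row with both entries 1 (else a 2×2 all-ones block appears), so Σ_i C(r_i, 2) ≤ C(121, 2) = 7260. By convexity Σ_i C(r_i, 2) ≥ 94·C(z/94, 2) = z(z − 94)/(2·94), giving z² − 94z − 94·121·120 ≤ 0 and hence z ≤ (1/2)[94 + √(8836 + 4·1364880)] = (1/2)[94 + √5468356] ≈ (1/2)(94 + 2338.4516) = 1216.2258.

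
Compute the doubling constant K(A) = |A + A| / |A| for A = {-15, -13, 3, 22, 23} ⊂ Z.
K = |A + A| / |A| = 15/5 = 3

Enumerate A + A = {a + b : a, b ∈ A}. With |A| = 5, there are |A|^2 = 25 ordered sum pairs; collecting distinct values, A + A = {-30, -28, -26, -12, -10, 6, 7, 8, 9, 10, 25, 26, 44, 45, 46}, so |A + A| = 15. Thus K = 15/5 = 3. For comparison, the minimum possible |A + A| over all 5-element sets is 2·5 − 1 = 9 (so min K = 9/5), attained only by arithmetic progressions.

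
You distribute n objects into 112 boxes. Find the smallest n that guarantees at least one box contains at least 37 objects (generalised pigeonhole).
n = (37 − 1)·112 + 1 = 4033

By the generalised pigeonhole principle, to guarantee some box contains ≥ r objects we need more than (r − 1) · k objects total. Threshold: n = (r − 1) · k + 1. With r = 37 and k = 112: n = 36 · 112 + 1 = 4032 + 1 = 4033. For n = 4032 = 36 · 112, we can put exactly 36 objects in every box, avoiding 37 in any single one — so 4033 is tight.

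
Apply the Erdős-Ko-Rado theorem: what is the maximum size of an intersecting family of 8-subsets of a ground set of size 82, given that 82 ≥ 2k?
max |F| = C(81, 7) = 3477216600

Erdős-Ko-Rado (1961): when n ≥ 2k, max |F| = C(n−1, k−1). The bound is attained by the star {A : i ∈ A} for any fixed i ∈ [n]. Here C(82−1, 8−1) = C(81, 7) = 3477216600.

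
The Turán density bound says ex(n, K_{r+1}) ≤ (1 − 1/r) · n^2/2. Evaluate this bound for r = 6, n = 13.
Turán density bound = (5/6) · 13^2/2 = 845/12 ≈ 70.4167

Turán's theorem: ex(n, K_{r+1}) is achieved by the complete r-partite Turán graph T(n, r) with parts as balanced as possible, and is at most (1 − 1/r) · n^2/2. For r = 6, n = 13: the density bound is (5/6) · 169/2 = 845/12 ≈ 70.4167. The integer-valued extremum is e(T(13, 6)) = 70, which is strictly less than the density bound 845/12 since 6 ∤ 13 (the parts of T(13, 6) cannot all be equal).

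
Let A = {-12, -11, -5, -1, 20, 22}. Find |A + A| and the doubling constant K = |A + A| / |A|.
K = |A + A| / |A| = 21/6 = 7/2

Enumerate A + A = {a + b : a, b ∈ A}. With |A| = 6, there are |A|^2 = 36 ordered sum pairs; collecting distinct values, A + A = {-24, -23, -22, -17, -16, -13, -12, -10, -6, -2, 8, 9, 10, 11, 15, 17, 19, 21, 40, 42, 44}, so |A + A| = 21. Thus K = 21/6 = 7/2. For comparison, the minimum possible |A + A| over all 6-element sets is 2·6 − 1 = 11 (so min K = 11/6), attained only by arithmetic progressions.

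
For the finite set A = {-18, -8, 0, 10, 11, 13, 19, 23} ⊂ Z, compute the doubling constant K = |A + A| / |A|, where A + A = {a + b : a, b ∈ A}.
K = |A + A| / |A| = 32/8 = 4

Enumerate A + A = {a + b : a, b ∈ A}. With |A| = 8, there are |A|^2 = 64 ordered sum pairs; collecting distinct values, A + A = {-36, -26, -18, -16, -8, -7, -5, 0, 1, 2, 3, 5, 10, 11, 13, 15, 19, 20, 21, 22, 23, 24, 26, 29, 30, 32, 33, 34, 36, 38, 42, 46}, so |A + A| = 32. Thus K = 32/8 = 4. For comparison, the minimum possible |A + A| over all 8-element sets is 2·8 − 1 = 15 (so min K = 15/8), attained only by arithmetic progressions.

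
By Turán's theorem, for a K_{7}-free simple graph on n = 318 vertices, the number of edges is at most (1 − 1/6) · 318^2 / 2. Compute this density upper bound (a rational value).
Turán density bound = (5/6) · 318^2/2 = 42135

Turán's theorem: ex(n, K_{r+1}) is achieved by the complete r-partite Turán graph T(n, r) with parts as balanced as possible, and is at most (1 − 1/r) · n^2/2. For r = 6, n = 318: the density bound is (5/6) · 101124/2 = 42135. Since 6 ∣ 318, the Turán graph T(318, 6) has parts of equal size 53, and its edge count e(T(318, 6)) = 42135 attains the density bound exactly.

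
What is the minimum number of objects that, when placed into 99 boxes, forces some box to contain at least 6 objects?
n = (6 − 1)·99 + 1 = 496

By the generalised pigeonhole principle, to guarantee some box contains ≥ r objects we need more than (r − 1) · k objects total. Threshold: n = (r − 1) · k + 1. With r = 6 and k = 99: n = 5 · 99 + 1 = 495 + 1 = 496. For n = 495 = 5 · 99, we can put exactly 5 objects in every box, avoiding 6 in any single one — so 496 is tight.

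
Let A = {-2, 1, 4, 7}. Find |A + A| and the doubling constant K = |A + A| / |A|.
K = |A + A| / |A| = 7/4

Enumerate A + A = {a + b : a, b ∈ A}. With |A| = 4, there are |A|^2 = 16 ordered sum pairs; collecting distinct values, A + A = {-4, -1, 2, 5, 8, 11, 14}, so |A + A| = 7. Thus K = 7/4. Here |A + A| = 2|A| − 1 = 7, the minimum possible — so K = 7/4 is minimal, which holds iff A is an arithmetic progression.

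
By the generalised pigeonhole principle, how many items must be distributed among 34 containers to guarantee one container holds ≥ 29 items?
n = (29 − 1)·34 + 1 = 953

By the generalised pigeonhole principle, to guarantee some box contains ≥ r objects we need more than (r − 1) · k objects total. Threshold: n = (r − 1) · k + 1. With r = 29 and k = 34: n = 28 · 34 + 1 = 952 + 1 = 953. For n = 952 = 28 · 34, we can put exactly 28 objects in every box, avoiding 29 in any single one — so 953 is tight.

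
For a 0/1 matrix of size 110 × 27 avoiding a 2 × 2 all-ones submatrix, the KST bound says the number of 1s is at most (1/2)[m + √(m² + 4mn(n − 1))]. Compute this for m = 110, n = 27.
z(110, 27; 2, 2) ≤ (1/2)[110 + √(110² + 4·110·27·26)] = (1/2)[110 + √320980] = 338.2755

Kővári–Sós–Turán: let r_1, ..., r_110 be the row sums and z = Σ r_i the total number of 1s. Each pair of columns can share at most one row with both entries 1 (else a 2×2 all-ones block appears), so Σ_i C(r_i, 2) ≤ C(27, 2) = 351. By convexity Σ_i C(r_i, 2) ≥ 110·C(z/110, 2) = z(z − 110)/(2·110), giving z² − 110z − 110·27·26 ≤ 0 and hence z ≤ (1/2)[110 + √(12100 + 4·77220)] = (1/2)[110 + √320980] ≈ (1/2)(110 + 566.551) = 338.2755.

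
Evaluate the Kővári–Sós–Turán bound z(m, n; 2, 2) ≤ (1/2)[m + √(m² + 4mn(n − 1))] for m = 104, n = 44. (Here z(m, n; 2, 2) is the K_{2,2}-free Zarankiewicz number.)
z(104, 44; 2, 2) ≤ (1/2)[104 + √(104² + 4·104·44·43)] = (1/2)[104 + √797888] = 498.6229

Kővári–Sós–Turán: let r_1, ..., r_104 be the row sums and z = Σ r_i the total number of 1s. Each pair of columns can share at most one row with both entries 1 (else a 2×2 all-ones block appears), so Σ_i C(r_i, 2) ≤ C(44, 2) = 946. By convexity Σ_i C(r_i, 2) ≥ 104·C(z/104, 2) = z(z − 104)/(2·104), giving z² − 104z − 104·44·43 ≤ 0 and hence z ≤ (1/2)[104 + √(10816 + 4·196768)] = (1/2)[104 + √797888] ≈ (1/2)(104 + 893.2458) = 498.6229.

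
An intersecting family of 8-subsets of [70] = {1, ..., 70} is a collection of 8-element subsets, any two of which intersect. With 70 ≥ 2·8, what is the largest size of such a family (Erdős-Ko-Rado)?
max |F| = C(69, 7) = 1078897248

The Erdős-Ko-Rado theorem states: for n ≥ 2k, an intersecting family of k-subsets of an n-element set has size at most C(n − 1, k − 1), with equality for 'star' families {A ⊆ [n] : |A| = k, i ∈ A} (fix an element i). For n = 70, k = 8: C(69, 7) = 1078897248.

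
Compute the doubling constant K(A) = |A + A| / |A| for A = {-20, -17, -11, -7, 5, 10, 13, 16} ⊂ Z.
K = |A + A| / |A| = 32/8 = 4

Enumerate A + A = {a + b : a, b ∈ A}. With |A| = 8, there are |A|^2 = 64 ordered sum pairs; collecting distinct values, A + A = {-40, -37, -34, -31, -28, -27, -24, -22, -18, -15, -14, -12, -10, -7, -6, -4, -2, -1, 2, 3, 5, 6, 9, 10, 15, 18, 20, 21, 23, 26, 29, 32}, so |A + A| = 32. Thus K = 32/8 = 4. For comparison, the minimum possible |A + A| over all 8-element sets is 2·8 − 1 = 15 (so min K = 15/8), attained only by arithmetic progressions.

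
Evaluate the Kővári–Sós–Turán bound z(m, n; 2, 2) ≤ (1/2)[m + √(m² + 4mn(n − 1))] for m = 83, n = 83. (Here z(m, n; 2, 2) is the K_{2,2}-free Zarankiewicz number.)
z(83, 83; 2, 2) ≤ (1/2)[83 + √(83² + 4·83·83·82)] = (1/2)[83 + √2266481] = 794.2418

Kővári–Sós–Turán: let r_1, ..., r_83 be the row sums and z = Σ r_i the total number of 1s. Each pair of columns can share at most one row with both entries 1 (else a 2×2 all-ones block appears), so Σ_i C(r_i, 2) ≤ C(83, 2) = 3403. By convexity Σ_i C(r_i, 2) ≥ 83·C(z/83, 2) = z(z − 83)/(2·83), giving z² − 83z − 83·83·82 ≤ 0 and hence z ≤ (1/2)[83 + √(6889 + 4·564898)] = (1/2)[83 + √2266481] ≈ (1/2)(83 + 1505.4836) = 794.2418.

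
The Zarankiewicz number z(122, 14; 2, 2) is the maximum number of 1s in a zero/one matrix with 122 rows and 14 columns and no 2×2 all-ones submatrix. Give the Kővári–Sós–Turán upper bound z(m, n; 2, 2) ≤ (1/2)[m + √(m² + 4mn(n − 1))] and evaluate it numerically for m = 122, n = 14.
z(122, 14; 2, 2) ≤ (1/2)[122 + √(122² + 4·122·14·13)] = (1/2)[122 + √103700] = 222.0124

Kővári–Sós–Turán: let r_1, ..., r_122 be the row sums and z = Σ r_i the total number of 1s. Each pair of columns can share at most one row with both entries 1 (else a 2×2 all-ones block appears), so Σ_i C(r_i, 2) ≤ C(14, 2) = 91. By convexity Σ_i C(r_i, 2) ≥ 122·C(z/122, 2) = z(z − 122)/(2·122), giving z² − 122z − 122·14·13 ≤ 0 and hence z ≤ (1/2)[122 + √(14884 + 4·22204)] = (1/2)[122 + √103700] ≈ (1/2)(122 + 322.0248) = 222.0124.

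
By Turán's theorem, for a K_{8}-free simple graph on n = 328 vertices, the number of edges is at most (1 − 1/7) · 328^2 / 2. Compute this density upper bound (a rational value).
Turán density bound = (6/7) · 328^2/2 = 322752/7 ≈ 46107.4286

Turán's theorem: ex(n, K_{r+1}) is achieved by the complete r-partite Turán graph T(n, r) with parts as balanced as possible, and is at most (1 − 1/r) · n^2/2. For r = 7, n = 328: the density bound is (6/7) · 107584/2 = 322752/7 ≈ 46107.4286. The integer-valued extremum is e(T(328, 7)) = 46107, which is strictly less than the density bound 322752/7 since 7 ∤ 328 (the parts of T(328, 7) cannot all be equal).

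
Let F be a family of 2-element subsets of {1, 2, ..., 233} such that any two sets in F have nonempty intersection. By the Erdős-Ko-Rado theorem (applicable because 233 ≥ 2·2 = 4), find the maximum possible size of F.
max |F| = C(232, 1) = 232

Erdős-Ko-Rado (1961): when n ≥ 2k, max |F| = C(n−1, k−1). The bound is attained by the star {A : i ∈ A} for any fixed i ∈ [n]. Here C(233−1, 2−1) = C(232, 1) = 232.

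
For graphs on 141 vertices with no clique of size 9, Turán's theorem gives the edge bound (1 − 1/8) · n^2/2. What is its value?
Turán density bound = (7/8) · 141^2/2 = 139167/16 ≈ 8697.9375

Turán's theorem: ex(n, K_{r+1}) is achieved by the complete r-partite Turán graph T(n, r) with parts as balanced as possible, and is at most (1 − 1/r) · n^2/2. For r = 8, n = 141: the density bound is (7/8) · 19881/2 = 139167/16 ≈ 8697.9375. The integer-valued extremum is e(T(141, 8)) = 8697, which is strictly less than the density bound 139167/16 since 8 ∤ 141 (the parts of T(141, 8) cannot all be equal).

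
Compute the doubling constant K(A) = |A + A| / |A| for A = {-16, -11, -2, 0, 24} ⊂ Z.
K = |A + A| / |A| = 15/5 = 3

Enumerate A + A = {a + b : a, b ∈ A}. With |A| = 5, there are |A|^2 = 25 ordered sum pairs; collecting distinct values, A + A = {-32, -27, -22, -18, -16, -13, -11, -4, -2, 0, 8, 13, 22, 24, 48}, so |A + A| = 15. Thus K = 15/5 = 3. For comparison, the minimum possible |A + A| over all 5-element sets is 2·5 − 1 = 9 (so min K = 9/5), attained only by arithmetic progressions.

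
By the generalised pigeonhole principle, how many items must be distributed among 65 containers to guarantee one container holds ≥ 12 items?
n = (12 − 1)·65 + 1 = 716

By the generalised pigeonhole principle, to guarantee some box contains ≥ r objects we need more than (r − 1) · k objects total. Threshold: n = (r − 1) · k + 1. With r = 12 and k = 65: n = 11 · 65 + 1 = 715 + 1 = 716. For n = 715 = 11 · 65, we can put exactly 11 objects in every box, avoiding 12 in any single one — so 716 is tight.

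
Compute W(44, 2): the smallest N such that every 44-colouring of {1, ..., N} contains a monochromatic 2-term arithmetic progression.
W(44, 2) = 44 + 1 = 45

A 2-term AP is any pair of integers, so a monochromatic 2-AP exists iff some colour is used at least twice. With 44 colours, the colouring i ↦ i on {1, ..., 44} uses each colour once, avoiding any monochromatic pair, so W(44, 2) > 44. For {1, ..., 45}, pigeonhole forces two integers of the same colour, which form a monochromatic 2-AP. Hence W(44, 2) = 45.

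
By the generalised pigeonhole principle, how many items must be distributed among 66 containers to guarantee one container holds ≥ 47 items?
n = (47 − 1)·66 + 1 = 3037

By the generalised pigeonhole principle, to guarantee some box contains ≥ r objects we need more than (r − 1) · k objects total. Threshold: n = (r − 1) · k + 1. With r = 47 and k = 66: n = 46 · 66 + 1 = 3036 + 1 = 3037. For n = 3036 = 46 · 66, we can put exactly 46 objects in every box, avoiding 47 in any single one — so 3037 is tight.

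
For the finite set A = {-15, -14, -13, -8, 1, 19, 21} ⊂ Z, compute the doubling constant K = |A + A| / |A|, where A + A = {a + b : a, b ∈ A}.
K = |A + A| / |A| = 26/7

Enumerate A + A = {a + b : a, b ∈ A}. With |A| = 7, there are |A|^2 = 49 ordered sum pairs; collecting distinct values, A + A = {-30, -29, -28, -27, -26, -23, -22, -21, -16, -14, -13, -12, -7, 2, 4, 5, 6, 7, 8, 11, 13, 20, 22, 38, 40, 42}, so |A + A| = 26. Thus K = 26/7. For comparison, the minimum possible |A + A| over all 7-element sets is 2·7 − 1 = 13 (so min K = 13/7), attained only by arithmetic progressions.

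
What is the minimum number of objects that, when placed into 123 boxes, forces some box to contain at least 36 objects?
n = (36 − 1)·123 + 1 = 4306

By the generalised pigeonhole principle, to guarantee some box contains ≥ r objects we need more than (r − 1) · k objects total. Threshold: n = (r − 1) · k + 1. With r = 36 and k = 123: n = 35 · 123 + 1 = 4305 + 1 = 4306. For n = 4305 = 35 · 123, we can put exactly 35 objects in every box, avoiding 36 in any single one — so 4306 is tight.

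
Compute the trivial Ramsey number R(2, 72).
R(2, 72) = 72

R(2, k) = k for all k ≥ 2: in a 2-colouring of K_k, either some edge is red (a red K_2) or all edges are blue (a blue K_k). And K_{71} coloured all-blue has no blue K_72, so R(2, 72) > 71. Hence R(2, 72) = 72.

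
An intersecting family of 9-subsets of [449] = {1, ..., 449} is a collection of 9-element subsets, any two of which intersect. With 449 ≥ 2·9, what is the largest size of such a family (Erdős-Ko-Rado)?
max |F| = C(448, 8) = 37792658098455624

The Erdős-Ko-Rado theorem states: for n ≥ 2k, an intersecting family of k-subsets of an n-element set has size at most C(n − 1, k − 1), with equality for 'star' families {A ⊆ [n] : |A| = k, i ∈ A} (fix an element i). For n = 449, k = 9: C(448, 8) = 37792658098455624.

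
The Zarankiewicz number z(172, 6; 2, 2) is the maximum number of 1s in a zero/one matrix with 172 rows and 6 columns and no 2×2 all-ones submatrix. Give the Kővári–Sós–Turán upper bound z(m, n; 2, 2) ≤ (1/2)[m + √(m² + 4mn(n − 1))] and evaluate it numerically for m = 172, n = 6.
z(172, 6; 2, 2) ≤ (1/2)[172 + √(172² + 4·172·6·5)] = (1/2)[172 + √50224] = 198.0536

Kővári–Sós–Turán: let r_1, ..., r_172 be the row sums and z = Σ r_i the total number of 1s. Each pair of columns can share at most one row with both entries 1 (else a 2×2 all-ones block appears), so Σ_i C(r_i, 2) ≤ C(6, 2) = 15. By convexity Σ_i C(r_i, 2) ≥ 172·C(z/172, 2) = z(z − 172)/(2·172), giving z² − 172z − 172·6·5 ≤ 0 and hence z ≤ (1/2)[172 + √(29584 + 4·5160)] = (1/2)[172 + √50224] ≈ (1/2)(172 + 224.1071) = 198.0536.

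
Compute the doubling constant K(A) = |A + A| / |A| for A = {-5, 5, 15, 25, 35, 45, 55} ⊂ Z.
K = |A + A| / |A| = 13/7

Enumerate A + A = {a + b : a, b ∈ A}. With |A| = 7, there are |A|^2 = 49 ordered sum pairs; collecting distinct values, A + A = {-10, 0, 10, 20, 30, 40, 50, 60, 70, 80, 90, 100, 110}, so |A + A| = 13. Thus K = 13/7. Here |A + A| = 2|A| − 1 = 13, the minimum possible — so K = 13/7 is minimal, which holds iff A is an arithmetic progression.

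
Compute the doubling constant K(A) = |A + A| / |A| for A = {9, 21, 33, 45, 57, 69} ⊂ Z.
K = |A + A| / |A| = 11/6

Enumerate A + A = {a + b : a, b ∈ A}. With |A| = 6, there are |A|^2 = 36 ordered sum pairs; collecting distinct values, A + A = {18, 30, 42, 54, 66, 78, 90, 102, 114, 126, 138}, so |A + A| = 11. Thus K = 11/6. Here |A + A| = 2|A| − 1 = 11, the minimum possible — so K = 11/6 is minimal, which holds iff A is an arithmetic progression.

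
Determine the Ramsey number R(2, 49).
R(2, 49) = 49

R(2, k) = k for all k ≥ 2: in a 2-colouring of K_k, either some edge is red (a red K_2) or all edges are blue (a blue K_k). And K_{48} coloured all-blue has no blue K_49, so R(2, 49) > 48. Hence R(2, 49) = 49.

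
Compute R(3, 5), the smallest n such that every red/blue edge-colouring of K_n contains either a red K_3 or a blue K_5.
R(3, 5) = 14

Lower bound: an explicit 2-colouring of K_{13} (typically a Paley-type or other structured construction) avoids a red K_3 and a blue K_5, showing R(3, 5) > 13.
Upper bound: the Erdős–Szekeres recurrence R(r, t') ≤ R(r−1, t') + R(r, t'−1) yields R(3, 5) ≤ 14.
Hence R(3, 5) = 14.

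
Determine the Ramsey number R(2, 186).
R(2, 186) = 186

R(2, k) = k for all k ≥ 2: in a 2-colouring of K_k, either some edge is red (a red K_2) or all edges are blue (a blue K_k). And K_{185} coloured all-blue has no blue K_186, so R(2, 186) > 185. Hence R(2, 186) = 186.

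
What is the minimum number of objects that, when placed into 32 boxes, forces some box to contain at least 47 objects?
n = (47 − 1)·32 + 1 = 1473

By the generalised pigeonhole principle, to guarantee some box contains ≥ r objects we need more than (r − 1) · k objects total. Threshold: n = (r − 1) · k + 1. With r = 47 and k = 32: n = 46 · 32 + 1 = 1472 + 1 = 1473. For n = 1472 = 46 · 32, we can put exactly 46 objects in every box, avoiding 47 in any single one — so 1473 is tight.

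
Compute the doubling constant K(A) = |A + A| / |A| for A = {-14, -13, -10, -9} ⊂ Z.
K = |A + A| / |A| = 9/4

Enumerate A + A = {a + b : a, b ∈ A}. With |A| = 4, there are |A|^2 = 16 ordered sum pairs; collecting distinct values, A + A = {-28, -27, -26, -24, -23, -22, -20, -19, -18}, so |A + A| = 9. Thus K = 9/4. For comparison, the minimum possible |A + A| over all 4-element sets is 2·4 − 1 = 7 (so min K = 7/4), attained only by arithmetic progressions.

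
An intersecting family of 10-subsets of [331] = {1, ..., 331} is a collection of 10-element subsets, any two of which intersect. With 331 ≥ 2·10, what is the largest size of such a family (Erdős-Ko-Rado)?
max |F| = C(330, 9) = 114570488970387450

Erdős-Ko-Rado (1961): when n ≥ 2k, max |F| = C(n−1, k−1). The bound is attained by the star {A : i ∈ A} for any fixed i ∈ [n]. Here C(331−1, 10−1) = C(330, 9) = 114570488970387450.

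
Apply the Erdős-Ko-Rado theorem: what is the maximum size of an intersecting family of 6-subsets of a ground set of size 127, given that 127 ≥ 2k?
max |F| = C(126, 5) = 244222650

The Erdős-Ko-Rado theorem states: for n ≥ 2k, an intersecting family of k-subsets of an n-element set has size at most C(n − 1, k − 1), with equality for 'star' families {A ⊆ [n] : |A| = k, i ∈ A} (fix an element i). For n = 127, k = 6: C(126, 5) = 244222650.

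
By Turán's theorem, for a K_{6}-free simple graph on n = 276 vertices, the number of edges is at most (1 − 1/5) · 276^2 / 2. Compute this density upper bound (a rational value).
Turán density bound = (4/5) · 276^2/2 = 152352/5 ≈ 30470.4

Turán's theorem: ex(n, K_{r+1}) is achieved by the complete r-partite Turán graph T(n, r) with parts as balanced as possible, and is at most (1 − 1/r) · n^2/2. For r = 5, n = 276: the density bound is (4/5) · 76176/2 = 152352/5 ≈ 30470.4. The integer-valued extremum is e(T(276, 5)) = 30470, which is strictly less than the density bound 152352/5 since 5 ∤ 276 (the parts of T(276, 5) cannot all be equal).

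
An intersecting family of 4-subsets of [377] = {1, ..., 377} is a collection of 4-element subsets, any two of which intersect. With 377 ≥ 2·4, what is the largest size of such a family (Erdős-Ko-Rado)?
max |F| = C(376, 3) = 8789000

Erdős-Ko-Rado (1961): when n ≥ 2k, max |F| = C(n−1, k−1). The bound is attained by the star {A : i ∈ A} for any fixed i ∈ [n]. Here C(377−1, 4−1) = C(376, 3) = 8789000.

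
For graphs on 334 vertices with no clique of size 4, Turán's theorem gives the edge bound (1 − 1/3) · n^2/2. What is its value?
Turán density bound = (2/3) · 334^2/2 = 111556/3 ≈ 37185.3333

Turán's theorem: ex(n, K_{r+1}) is achieved by the complete r-partite Turán graph T(n, r) with parts as balanced as possible, and is at most (1 − 1/r) · n^2/2. For r = 3, n = 334: the density bound is (2/3) · 111556/2 = 111556/3 ≈ 37185.3333. The integer-valued extremum is e(T(334, 3)) = 37185, which is strictly less than the density bound 111556/3 since 3 ∤ 334 (the parts of T(334, 3) cannot all be equal).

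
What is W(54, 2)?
W(54, 2) = 54 + 1 = 55

A 2-term AP is any pair of integers, so a monochromatic 2-AP exists iff some colour is used at least twice. With 54 colours, the colouring i ↦ i on {1, ..., 54} uses each colour once, avoiding any monochromatic pair, so W(54, 2) > 54. For {1, ..., 55}, pigeonhole forces two integers of the same colour, which form a monochromatic 2-AP. Hence W(54, 2) = 55.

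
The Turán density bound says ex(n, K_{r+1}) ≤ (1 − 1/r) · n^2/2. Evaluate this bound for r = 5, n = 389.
Turán density bound = (4/5) · 389^2/2 = 302642/5 ≈ 60528.4

Turán's theorem: ex(n, K_{r+1}) is achieved by the complete r-partite Turán graph T(n, r) with parts as balanced as possible, and is at most (1 − 1/r) · n^2/2. For r = 5, n = 389: the density bound is (4/5) · 151321/2 = 302642/5 ≈ 60528.4. The integer-valued extremum is e(T(389, 5)) = 60528, which is strictly less than the density bound 302642/5 since 5 ∤ 389 (the parts of T(389, 5) cannot all be equal).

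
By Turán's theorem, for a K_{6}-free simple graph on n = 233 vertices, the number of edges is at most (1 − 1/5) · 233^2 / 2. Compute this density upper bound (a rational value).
Turán density bound = (4/5) · 233^2/2 = 108578/5 ≈ 21715.6

Turán's theorem: ex(n, K_{r+1}) is achieved by the complete r-partite Turán graph T(n, r) with parts as balanced as possible, and is at most (1 − 1/r) · n^2/2. For r = 5, n = 233: the density bound is (4/5) · 54289/2 = 108578/5 ≈ 21715.6. The integer-valued extremum is e(T(233, 5)) = 21715, which is strictly less than the density bound 108578/5 since 5 ∤ 233 (the parts of T(233, 5) cannot all be equal).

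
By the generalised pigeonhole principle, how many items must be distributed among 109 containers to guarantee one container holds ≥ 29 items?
n = (29 − 1)·109 + 1 = 3053

By the generalised pigeonhole principle, to guarantee some box contains ≥ r objects we need more than (r − 1) · k objects total. Threshold: n = (r − 1) · k + 1. With r = 29 and k = 109: n = 28 · 109 + 1 = 3052 + 1 = 3053. For n = 3052 = 28 · 109, we can put exactly 28 objects in every box, avoiding 29 in any single one — so 3053 is tight.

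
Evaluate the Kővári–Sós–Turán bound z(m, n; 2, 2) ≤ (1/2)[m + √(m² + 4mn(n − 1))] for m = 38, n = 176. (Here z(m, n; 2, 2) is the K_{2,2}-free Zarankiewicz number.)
z(38, 176; 2, 2) ≤ (1/2)[38 + √(38² + 4·38·176·175)] = (1/2)[38 + √4683044] = 1101.0171

Kővári–Sós–Turán: let r_1, ..., r_38 be the row sums and z = Σ r_i the total number of 1s. Each pair of columns can share at most one row with both entries 1 (else a 2×2 all-ones block appears), so Σ_i C(r_i, 2) ≤ C(176, 2) = 15400. By convexity Σ_i C(r_i, 2) ≥ 38·C(z/38, 2) = z(z − 38)/(2·38), giving z² − 38z − 38·176·175 ≤ 0 and hence z ≤ (1/2)[38 + √(1444 + 4·1170400)] = (1/2)[38 + √4683044] ≈ (1/2)(38 + 2164.0342) = 1101.0171.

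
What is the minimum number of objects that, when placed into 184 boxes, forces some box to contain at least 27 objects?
n = (27 − 1)·184 + 1 = 4785

By the generalised pigeonhole principle, to guarantee some box contains ≥ r objects we need more than (r − 1) · k objects total. Threshold: n = (r − 1) · k + 1. With r = 27 and k = 184: n = 26 · 184 + 1 = 4784 + 1 = 4785. For n = 4784 = 26 · 184, we can put exactly 26 objects in every box, avoiding 27 in any single one — so 4785 is tight.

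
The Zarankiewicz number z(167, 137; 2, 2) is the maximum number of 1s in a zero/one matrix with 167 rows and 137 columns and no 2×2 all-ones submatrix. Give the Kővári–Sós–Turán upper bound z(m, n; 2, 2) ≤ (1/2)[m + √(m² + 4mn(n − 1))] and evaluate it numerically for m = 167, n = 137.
z(167, 137; 2, 2) ≤ (1/2)[167 + √(167² + 4·167·137·136)] = (1/2)[167 + √12474065] = 1849.4321

Kővári–Sós–Turán: let r_1, ..., r_167 be the row sums and z = Σ r_i the total number of 1s. Each pair of columns can share at most one row with both entries 1 (else a 2×2 all-ones block appears), so Σ_i C(r_i, 2) ≤ C(137, 2) = 9316. By convexity Σ_i C(r_i, 2) ≥ 167·C(z/167, 2) = z(z − 167)/(2·167), giving z² − 167z − 167·137·136 ≤ 0 and hence z ≤ (1/2)[167 + √(27889 + 4·3111544)] = (1/2)[167 + √12474065] ≈ (1/2)(167 + 3531.8642) = 1849.4321.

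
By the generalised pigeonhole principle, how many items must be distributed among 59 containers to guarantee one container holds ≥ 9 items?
n = (9 − 1)·59 + 1 = 473

By the generalised pigeonhole principle, to guarantee some box contains ≥ r objects we need more than (r − 1) · k objects total. Threshold: n = (r − 1) · k + 1. With r = 9 and k = 59: n = 8 · 59 + 1 = 472 + 1 = 473. For n = 472 = 8 · 59, we can put exactly 8 objects in every box, avoiding 9 in any single one — so 473 is tight.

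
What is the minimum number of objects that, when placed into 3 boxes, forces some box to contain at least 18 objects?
n = (18 − 1)·3 + 1 = 52

By the generalised pigeonhole principle, to guarantee some box contains ≥ r objects we need more than (r − 1) · k objects total. Threshold: n = (r − 1) · k + 1. With r = 18 and k = 3: n = 17 · 3 + 1 = 51 + 1 = 52. For n = 51 = 17 · 3, we can put exactly 17 objects in every box, avoiding 18 in any single one — so 52 is tight.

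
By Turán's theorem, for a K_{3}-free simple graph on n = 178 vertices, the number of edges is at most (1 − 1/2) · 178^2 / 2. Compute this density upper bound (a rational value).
Turán density bound = (1/2) · 178^2/2 = 7921

Turán's theorem: ex(n, K_{r+1}) is achieved by the complete r-partite Turán graph T(n, r) with parts as balanced as possible, and is at most (1 − 1/r) · n^2/2. For r = 2, n = 178: the density bound is (1/2) · 31684/2 = 7921. Since 2 ∣ 178, the Turán graph T(178, 2) has parts of equal size 89, and its edge count e(T(178, 2)) = 7921 attains the density bound exactly.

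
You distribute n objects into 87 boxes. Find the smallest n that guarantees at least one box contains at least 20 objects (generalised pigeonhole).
n = (20 − 1)·87 + 1 = 1654

By the generalised pigeonhole principle, to guarantee some box contains ≥ r objects we need more than (r − 1) · k objects total. Threshold: n = (r − 1) · k + 1. With r = 20 and k = 87: n = 19 · 87 + 1 = 1653 + 1 = 1654. For n = 1653 = 19 · 87, we can put exactly 19 objects in every box, avoiding 20 in any single one — so 1654 is tight.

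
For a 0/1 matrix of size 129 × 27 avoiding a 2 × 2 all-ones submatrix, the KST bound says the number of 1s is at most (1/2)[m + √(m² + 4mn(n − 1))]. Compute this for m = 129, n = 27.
z(129, 27; 2, 2) ≤ (1/2)[129 + √(129² + 4·129·27·26)] = (1/2)[129 + √378873] = 372.2633

Kővári–Sós–Turán: let r_1, ..., r_129 be the row sums and z = Σ r_i the total number of 1s. Each pair of columns can share at most one row with both entries 1 (else a 2×2 all-ones block appears), so Σ_i C(r_i, 2) ≤ C(27, 2) = 351. By convexity Σ_i C(r_i, 2) ≥ 129·C(z/129, 2) = z(z − 129)/(2·129), giving z² − 129z − 129·27·26 ≤ 0 and hence z ≤ (1/2)[129 + √(16641 + 4·90558)] = (1/2)[129 + √378873] ≈ (1/2)(129 + 615.5266) = 372.2633.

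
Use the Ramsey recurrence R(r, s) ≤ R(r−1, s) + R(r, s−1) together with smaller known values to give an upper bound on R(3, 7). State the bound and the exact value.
R(3, 7) ≤ R(2, 7) + R(3, 6) = 7 + 18 = 25; exact value R(3, 7) = 23.

The Erdős–Szekeres recurrence R(r, s) ≤ R(r−1, s) + R(r, s−1) applied to (r, s) = (3, 7) gives
  R(3, 7) ≤ R(2, 7) + R(3, 6) = 7 + 18 = 25.
(Recall R(2, k) = k and R is symmetric.) The recurrence is not tight here (it gives 25, but the exact value is R(3, 7) = 23); the tight upper bound requires a sharper argument than the simple recurrence, combined with a lower-bound construction on K_{22}.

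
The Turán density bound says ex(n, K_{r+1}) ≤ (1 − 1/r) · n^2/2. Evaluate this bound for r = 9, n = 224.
Turán density bound = (8/9) · 224^2/2 = 200704/9 ≈ 22300.4444

Turán's theorem: ex(n, K_{r+1}) is achieved by the complete r-partite Turán graph T(n, r) with parts as balanced as possible, and is at most (1 − 1/r) · n^2/2. For r = 9, n = 224: the density bound is (8/9) · 50176/2 = 200704/9 ≈ 22300.4444. The integer-valued extremum is e(T(224, 9)) = 22300, which is strictly less than the density bound 200704/9 since 9 ∤ 224 (the parts of T(224, 9) cannot all be equal).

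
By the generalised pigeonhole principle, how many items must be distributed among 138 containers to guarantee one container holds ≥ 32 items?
n = (32 − 1)·138 + 1 = 4279

By the generalised pigeonhole principle, to guarantee some box contains ≥ r objects we need more than (r − 1) · k objects total. Threshold: n = (r − 1) · k + 1. With r = 32 and k = 138: n = 31 · 138 + 1 = 4278 + 1 = 4279. For n = 4278 = 31 · 138, we can put exactly 31 objects in every box, avoiding 32 in any single one — so 4279 is tight.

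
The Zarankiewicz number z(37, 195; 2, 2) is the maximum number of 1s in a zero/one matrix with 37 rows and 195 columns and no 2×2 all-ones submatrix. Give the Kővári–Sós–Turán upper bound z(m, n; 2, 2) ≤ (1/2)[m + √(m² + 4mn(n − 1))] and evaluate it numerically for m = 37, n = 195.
z(37, 195; 2, 2) ≤ (1/2)[37 + √(37² + 4·37·195·194)] = (1/2)[37 + √5600209] = 1201.738

Kővári–Sós–Turán: let r_1, ..., r_37 be the row sums and z = Σ r_i the total number of 1s. Each pair of columns can share at most one row with both entries 1 (else a 2×2 all-ones block appears), so Σ_i C(r_i, 2) ≤ C(195, 2) = 18915. By convexity Σ_i C(r_i, 2) ≥ 37·C(z/37, 2) = z(z − 37)/(2·37), giving z² − 37z − 37·195·194 ≤ 0 and hence z ≤ (1/2)[37 + √(1369 + 4·1399710)] = (1/2)[37 + √5600209] ≈ (1/2)(37 + 2366.4761) = 1201.738.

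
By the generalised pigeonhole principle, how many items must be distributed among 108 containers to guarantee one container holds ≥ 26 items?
n = (26 − 1)·108 + 1 = 2701

By the generalised pigeonhole principle, to guarantee some box contains ≥ r objects we need more than (r − 1) · k objects total. Threshold: n = (r − 1) · k + 1. With r = 26 and k = 108: n = 25 · 108 + 1 = 2700 + 1 = 2701. For n = 2700 = 25 · 108, we can put exactly 25 objects in every box, avoiding 26 in any single one — so 2701 is tight.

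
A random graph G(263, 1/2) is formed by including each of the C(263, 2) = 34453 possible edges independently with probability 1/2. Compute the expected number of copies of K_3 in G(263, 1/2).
E[# K_3] = C(263, 3) · (1/2)^C(3, 2) = 2997411 / 2^3 = 374676.375

For each 3-subset S of vertices (there are C(263, 3) = 2997411 such S), let X_S = 1 if S induces a K_3 (all C(3, 2) = 3 edges present). Then P(X_S = 1) = (1/2)^3 = 1/8. By linearity of expectation, E[# K_3] = C(263, 3) · (1/2)^3 = 2997411 / 8 = 374676.375.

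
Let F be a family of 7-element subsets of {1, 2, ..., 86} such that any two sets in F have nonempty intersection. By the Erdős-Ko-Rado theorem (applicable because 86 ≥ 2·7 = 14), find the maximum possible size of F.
max |F| = C(85, 6) = 437353560

The Erdős-Ko-Rado theorem states: for n ≥ 2k, an intersecting family of k-subsets of an n-element set has size at most C(n − 1, k − 1), with equality for 'star' families {A ⊆ [n] : |A| = k, i ∈ A} (fix an element i). For n = 86, k = 7: C(85, 6) = 437353560.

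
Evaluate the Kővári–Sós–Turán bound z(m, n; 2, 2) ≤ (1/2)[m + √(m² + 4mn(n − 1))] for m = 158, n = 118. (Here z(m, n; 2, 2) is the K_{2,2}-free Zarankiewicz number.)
z(158, 118; 2, 2) ≤ (1/2)[158 + √(158² + 4·158·118·117)] = (1/2)[158 + √8750356] = 1558.05

Kővári–Sós–Turán: let r_1, ..., r_158 be the row sums and z = Σ r_i the total number of 1s. Each pair of columns can share at most one row with both entries 1 (else a 2×2 all-ones block appears), so Σ_i C(r_i, 2) ≤ C(118, 2) = 6903. By convexity Σ_i C(r_i, 2) ≥ 158·C(z/158, 2) = z(z − 158)/(2·158), giving z² − 158z − 158·118·117 ≤ 0 and hence z ≤ (1/2)[158 + √(24964 + 4·2181348)] = (1/2)[158 + √8750356] ≈ (1/2)(158 + 2958.1001) = 1558.05.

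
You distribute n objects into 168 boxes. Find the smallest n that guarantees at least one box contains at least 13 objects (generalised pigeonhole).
n = (13 − 1)·168 + 1 = 2017

By the generalised pigeonhole principle, to guarantee some box contains ≥ r objects we need more than (r − 1) · k objects total. Threshold: n = (r − 1) · k + 1. With r = 13 and k = 168: n = 12 · 168 + 1 = 2016 + 1 = 2017. For n = 2016 = 12 · 168, we can put exactly 12 objects in every box, avoiding 13 in any single one — so 2017 is tight.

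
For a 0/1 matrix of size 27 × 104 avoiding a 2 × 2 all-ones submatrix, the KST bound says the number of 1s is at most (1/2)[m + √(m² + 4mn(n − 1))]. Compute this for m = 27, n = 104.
z(27, 104; 2, 2) ≤ (1/2)[27 + √(27² + 4·27·104·103)] = (1/2)[27 + √1157625] = 551.4649

Kővári–Sós–Turán: let r_1, ..., r_27 be the row sums and z = Σ r_i the total number of 1s. Each pair of columns can share at most one row with both entries 1 (else a 2×2 all-ones block appears), so Σ_i C(r_i, 2) ≤ C(104, 2) = 5356. By convexity Σ_i C(r_i, 2) ≥ 27·C(z/27, 2) = z(z − 27)/(2·27), giving z² − 27z − 27·104·103 ≤ 0 and hence z ≤ (1/2)[27 + √(729 + 4·289224)] = (1/2)[27 + √1157625] ≈ (1/2)(27 + 1075.9298) = 551.4649.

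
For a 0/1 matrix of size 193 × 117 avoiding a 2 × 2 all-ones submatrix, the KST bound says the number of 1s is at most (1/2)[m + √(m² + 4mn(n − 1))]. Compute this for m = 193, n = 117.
z(193, 117; 2, 2) ≤ (1/2)[193 + √(193² + 4·193·117·116)] = (1/2)[193 + √10514833] = 1717.8292

Kővári–Sós–Turán: let r_1, ..., r_193 be the row sums and z = Σ r_i the total number of 1s. Each pair of columns can share at most one row with both entries 1 (else a 2×2 all-ones block appears), so Σ_i C(r_i, 2) ≤ C(117, 2) = 6786. By convexity Σ_i C(r_i, 2) ≥ 193·C(z/193, 2) = z(z − 193)/(2·193), giving z² − 193z − 193·117·116 ≤ 0 and hence z ≤ (1/2)[193 + √(37249 + 4·2619396)] = (1/2)[193 + √10514833] ≈ (1/2)(193 + 3242.6583) = 1717.8292.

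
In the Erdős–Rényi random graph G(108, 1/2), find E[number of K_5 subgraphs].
E[# K_5] = C(108, 5) · (1/2)^C(5, 2) = 111469176 / 2^10 = 13933647/128 = 108856.6171875

For each 5-subset S of vertices (there are C(108, 5) = 111469176 such S), let X_S = 1 if S induces a K_5 (all C(5, 2) = 10 edges present). Then P(X_S = 1) = (1/2)^10 = 1/1024. By linearity of expectation, E[# K_5] = C(108, 5) · (1/2)^10 = 111469176 / 1024 = 13933647/128 = 108856.6171875.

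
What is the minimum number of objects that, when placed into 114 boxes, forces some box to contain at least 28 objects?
n = (28 − 1)·114 + 1 = 3079

By the generalised pigeonhole principle, to guarantee some box contains ≥ r objects we need more than (r − 1) · k objects total. Threshold: n = (r − 1) · k + 1. With r = 28 and k = 114: n = 27 · 114 + 1 = 3078 + 1 = 3079. For n = 3078 = 27 · 114, we can put exactly 27 objects in every box, avoiding 28 in any single one — so 3079 is tight.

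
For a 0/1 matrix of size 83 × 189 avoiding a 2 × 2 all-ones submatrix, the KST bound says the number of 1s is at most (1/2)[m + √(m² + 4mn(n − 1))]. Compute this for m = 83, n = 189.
z(83, 189; 2, 2) ≤ (1/2)[83 + √(83² + 4·83·189·188)] = (1/2)[83 + √11803513] = 1759.3121

Kővári–Sós–Turán: let r_1, ..., r_83 be the row sums and z = Σ r_i the total number of 1s. Each pair of columns can share at most one row with both entries 1 (else a 2×2 all-ones block appears), so Σ_i C(r_i, 2) ≤ C(189, 2) = 17766. By convexity Σ_i C(r_i, 2) ≥ 83·C(z/83, 2) = z(z − 83)/(2·83), giving z² − 83z − 83·189·188 ≤ 0 and hence z ≤ (1/2)[83 + √(6889 + 4·2949156)] = (1/2)[83 + √11803513] ≈ (1/2)(83 + 3435.6241) = 1759.3121.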